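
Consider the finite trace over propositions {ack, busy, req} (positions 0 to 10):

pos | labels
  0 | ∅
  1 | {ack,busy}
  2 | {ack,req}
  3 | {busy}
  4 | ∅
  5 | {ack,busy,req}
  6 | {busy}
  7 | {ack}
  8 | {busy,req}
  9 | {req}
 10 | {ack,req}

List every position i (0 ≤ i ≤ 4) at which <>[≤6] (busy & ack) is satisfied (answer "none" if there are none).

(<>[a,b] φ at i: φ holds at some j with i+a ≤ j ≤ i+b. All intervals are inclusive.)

Evaluate at each i in [0,4]:
  i=0: ✓ (witness j=1)
  i=1: ✓ (witness j=1)
  i=2: ✓ (witness j=5)
  i=3: ✓ (witness j=5)
  i=4: ✓ (witness j=5)

0, 1, 2, 3, 4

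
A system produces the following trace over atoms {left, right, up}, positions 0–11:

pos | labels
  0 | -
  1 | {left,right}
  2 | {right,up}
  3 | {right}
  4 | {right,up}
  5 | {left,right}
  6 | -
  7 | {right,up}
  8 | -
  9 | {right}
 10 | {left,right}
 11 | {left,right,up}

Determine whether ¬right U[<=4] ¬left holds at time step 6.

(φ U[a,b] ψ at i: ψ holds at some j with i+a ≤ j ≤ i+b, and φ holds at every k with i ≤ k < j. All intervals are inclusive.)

Need some j in [6,10] with ¬left, and ¬right at every k in [6,j-1].
  j=6: ¬left holds; no prefix to check → satisfied.

True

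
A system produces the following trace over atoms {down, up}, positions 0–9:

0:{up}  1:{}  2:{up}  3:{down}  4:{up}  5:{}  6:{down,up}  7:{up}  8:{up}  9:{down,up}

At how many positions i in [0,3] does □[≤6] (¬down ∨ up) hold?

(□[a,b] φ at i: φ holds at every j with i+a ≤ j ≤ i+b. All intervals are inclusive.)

0

Evaluate at each i in [0,3]:
  i=0: ✗ (fails at j=3)
  i=1: ✗ (fails at j=3)
  i=2: ✗ (fails at j=3)
  i=3: ✗ (fails at j=3)
Positions where it holds: {} → 0.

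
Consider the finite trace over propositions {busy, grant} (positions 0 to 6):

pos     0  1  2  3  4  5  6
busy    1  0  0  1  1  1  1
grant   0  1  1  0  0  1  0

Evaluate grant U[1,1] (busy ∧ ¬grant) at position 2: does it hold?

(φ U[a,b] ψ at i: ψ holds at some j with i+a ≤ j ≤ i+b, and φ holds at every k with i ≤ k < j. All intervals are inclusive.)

Yes

Need some j in [3,3] with (busy ∧ ¬grant), and grant at every k in [2,j-1].
  j=3: (busy ∧ ¬grant) holds; grant holds at every k in [2,2] → satisfied.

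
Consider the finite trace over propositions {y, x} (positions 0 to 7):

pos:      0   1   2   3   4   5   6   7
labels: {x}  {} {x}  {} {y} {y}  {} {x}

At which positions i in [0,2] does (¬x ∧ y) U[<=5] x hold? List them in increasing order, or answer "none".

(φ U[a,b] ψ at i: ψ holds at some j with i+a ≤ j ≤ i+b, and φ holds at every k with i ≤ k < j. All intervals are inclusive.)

0, 2

Evaluate at each i in [0,2]:
  i=0: ✓ (rhs at j=0)
  i=1: ✗ (lhs fails at k=1 before rhs at j=2)
  i=2: ✓ (rhs at j=2)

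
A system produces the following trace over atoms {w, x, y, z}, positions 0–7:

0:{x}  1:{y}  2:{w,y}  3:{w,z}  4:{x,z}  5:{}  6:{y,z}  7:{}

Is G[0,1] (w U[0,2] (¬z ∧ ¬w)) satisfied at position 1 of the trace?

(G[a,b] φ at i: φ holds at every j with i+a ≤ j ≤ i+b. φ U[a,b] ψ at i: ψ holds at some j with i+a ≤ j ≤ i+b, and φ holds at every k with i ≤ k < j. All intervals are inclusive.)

Check (w U[0,2] (¬z ∧ ¬w)) at every j in [1,2]:
  j=1: holds
  j=2: fails
Fails at j=2 → formula fails.

No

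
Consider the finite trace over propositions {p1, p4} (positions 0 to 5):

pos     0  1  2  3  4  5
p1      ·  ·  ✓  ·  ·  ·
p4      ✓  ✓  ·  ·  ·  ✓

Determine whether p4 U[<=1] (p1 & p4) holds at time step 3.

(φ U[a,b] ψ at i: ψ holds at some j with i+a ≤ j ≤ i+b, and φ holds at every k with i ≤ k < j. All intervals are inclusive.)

Does not hold

Need some j in [3,4] with (p1 & p4), and p4 at every k in [3,j-1].
  j=3: (p1 & p4) false.
  j=4: (p1 & p4) false.
No j in the window works → until fails.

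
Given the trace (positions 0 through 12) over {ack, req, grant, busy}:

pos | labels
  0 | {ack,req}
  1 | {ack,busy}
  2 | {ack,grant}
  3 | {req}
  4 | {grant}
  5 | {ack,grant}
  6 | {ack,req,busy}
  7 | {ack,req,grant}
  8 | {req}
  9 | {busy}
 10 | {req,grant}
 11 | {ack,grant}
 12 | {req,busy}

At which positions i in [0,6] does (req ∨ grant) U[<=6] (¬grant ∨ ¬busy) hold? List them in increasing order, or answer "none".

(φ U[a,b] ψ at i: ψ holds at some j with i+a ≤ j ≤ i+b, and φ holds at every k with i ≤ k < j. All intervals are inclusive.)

Evaluate at each i in [0,6]:
  i=0: ✓ (rhs at j=0)
  i=1: ✓ (rhs at j=1)
  i=2: ✓ (rhs at j=2)
  i=3: ✓ (rhs at j=3)
  i=4: ✓ (rhs at j=4)
  i=5: ✓ (rhs at j=5)
  i=6: ✓ (rhs at j=6)

0, 1, 2, 3, 4, 5, 6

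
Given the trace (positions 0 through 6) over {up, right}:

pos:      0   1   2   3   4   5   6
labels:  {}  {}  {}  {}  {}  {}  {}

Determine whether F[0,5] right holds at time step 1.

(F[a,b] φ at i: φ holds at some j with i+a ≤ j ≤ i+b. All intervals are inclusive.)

Check right at each j in [1,6]:
  j=1: false
  j=2: false
  j=3: false
  j=4: false
  j=5: false
  j=6: false
No position in the window satisfies it → formula fails.

Does not hold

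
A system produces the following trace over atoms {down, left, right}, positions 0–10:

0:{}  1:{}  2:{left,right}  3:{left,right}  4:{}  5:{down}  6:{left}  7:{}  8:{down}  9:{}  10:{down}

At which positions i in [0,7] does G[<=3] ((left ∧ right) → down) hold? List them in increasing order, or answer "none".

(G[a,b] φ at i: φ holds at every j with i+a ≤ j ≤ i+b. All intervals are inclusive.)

4, 5, 6, 7

Evaluate at each i in [0,7]:
  i=0: ✗ (fails at j=2)
  i=1: ✗ (fails at j=2)
  i=2: ✗ (fails at j=2)
  i=3: ✗ (fails at j=3)
  i=4: ✓ (all of [4,7])
  i=5: ✓ (all of [5,8])
  i=6: ✓ (all of [6,9])
  i=7: ✓ (all of [7,10])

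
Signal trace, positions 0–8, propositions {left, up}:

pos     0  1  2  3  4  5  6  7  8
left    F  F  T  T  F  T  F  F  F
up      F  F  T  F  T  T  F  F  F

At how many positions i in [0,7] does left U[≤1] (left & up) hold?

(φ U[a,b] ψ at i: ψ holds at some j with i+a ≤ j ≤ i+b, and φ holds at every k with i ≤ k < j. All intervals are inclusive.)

2

Evaluate at each i in [0,7]:
  i=0: ✗ (no rhs in [0,1])
  i=1: ✗ (lhs fails at k=1 before rhs at j=2)
  i=2: ✓ (rhs at j=2)
  i=3: ✗ (no rhs in [3,4])
  i=4: ✗ (lhs fails at k=4 before rhs at j=5)
  i=5: ✓ (rhs at j=5)
  i=6: ✗ (no rhs in [6,7])
  i=7: ✗ (no rhs in [7,8])
Positions where it holds: {2, 5} → 2.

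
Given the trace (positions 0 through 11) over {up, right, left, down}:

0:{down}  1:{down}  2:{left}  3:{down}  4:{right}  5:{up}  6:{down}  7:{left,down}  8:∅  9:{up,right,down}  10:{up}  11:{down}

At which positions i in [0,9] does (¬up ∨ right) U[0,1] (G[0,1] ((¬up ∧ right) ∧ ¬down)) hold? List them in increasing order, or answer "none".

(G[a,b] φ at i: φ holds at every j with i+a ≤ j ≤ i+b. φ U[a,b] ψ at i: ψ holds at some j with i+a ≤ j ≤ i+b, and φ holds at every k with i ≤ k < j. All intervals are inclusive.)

Evaluate at each i in [0,9]:
  i=0: ✗ (no rhs in [0,1])
  i=1: ✗ (no rhs in [1,2])
  i=2: ✗ (no rhs in [2,3])
  i=3: ✗ (no rhs in [3,4])
  i=4: ✗ (no rhs in [4,5])
  i=5: ✗ (no rhs in [5,6])
  i=6: ✗ (no rhs in [6,7])
  i=7: ✗ (no rhs in [7,8])
  i=8: ✗ (no rhs in [8,9])
  i=9: ✗ (no rhs in [9,10])

none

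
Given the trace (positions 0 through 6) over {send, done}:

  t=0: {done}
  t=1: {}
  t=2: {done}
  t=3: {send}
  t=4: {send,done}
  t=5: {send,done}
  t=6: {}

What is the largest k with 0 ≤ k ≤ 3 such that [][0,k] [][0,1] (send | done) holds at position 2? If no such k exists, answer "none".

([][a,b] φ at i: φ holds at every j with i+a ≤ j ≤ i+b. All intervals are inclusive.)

2

[][0,1] (send | done) must hold from j=2 onward; find where it first fails.
  j=2: holds
  j=3: holds
  j=4: holds
  j=5: fails
Holds on [2,4], so largest k = 2.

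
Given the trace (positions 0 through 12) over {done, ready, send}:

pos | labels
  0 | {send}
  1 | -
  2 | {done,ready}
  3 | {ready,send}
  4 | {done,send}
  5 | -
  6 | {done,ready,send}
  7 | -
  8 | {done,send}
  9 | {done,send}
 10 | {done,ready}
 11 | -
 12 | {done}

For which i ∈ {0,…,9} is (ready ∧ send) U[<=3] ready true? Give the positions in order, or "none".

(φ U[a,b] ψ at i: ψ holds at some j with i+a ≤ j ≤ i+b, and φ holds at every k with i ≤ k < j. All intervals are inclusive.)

Evaluate at each i in [0,9]:
  i=0: ✗ (lhs fails at k=0 before rhs at j=2)
  i=1: ✗ (lhs fails at k=1 before rhs at j=2)
  i=2: ✓ (rhs at j=2)
  i=3: ✓ (rhs at j=3)
  i=4: ✗ (lhs fails at k=4 before rhs at j=6)
  i=5: ✗ (lhs fails at k=5 before rhs at j=6)
  i=6: ✓ (rhs at j=6)
  i=7: ✗ (lhs fails at k=7 before rhs at j=10)
  i=8: ✗ (lhs fails at k=8 before rhs at j=10)
  i=9: ✗ (lhs fails at k=9 before rhs at j=10)

2, 3, 6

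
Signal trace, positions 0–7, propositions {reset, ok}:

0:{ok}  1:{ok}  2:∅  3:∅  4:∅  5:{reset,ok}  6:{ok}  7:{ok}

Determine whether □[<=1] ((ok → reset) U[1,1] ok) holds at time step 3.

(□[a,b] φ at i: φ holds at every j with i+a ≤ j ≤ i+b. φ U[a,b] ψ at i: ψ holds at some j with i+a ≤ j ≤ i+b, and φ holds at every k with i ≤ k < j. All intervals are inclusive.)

Does not hold

Check ((ok → reset) U[1,1] ok) at every j in [3,4]:
  j=3: fails
  j=4: holds
Fails at j=3 → formula fails.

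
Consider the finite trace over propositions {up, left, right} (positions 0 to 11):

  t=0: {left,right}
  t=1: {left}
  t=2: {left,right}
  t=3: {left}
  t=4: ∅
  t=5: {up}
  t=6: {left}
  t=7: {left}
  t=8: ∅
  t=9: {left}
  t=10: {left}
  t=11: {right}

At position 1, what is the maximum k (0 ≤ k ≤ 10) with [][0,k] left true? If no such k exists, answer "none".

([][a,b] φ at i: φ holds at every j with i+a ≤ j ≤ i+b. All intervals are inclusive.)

left must hold from j=1 onward; find where it first fails.
  j=1: holds
  j=2: holds
  j=3: holds
  j=4: fails
Holds on [1,3], so largest k = 2.

2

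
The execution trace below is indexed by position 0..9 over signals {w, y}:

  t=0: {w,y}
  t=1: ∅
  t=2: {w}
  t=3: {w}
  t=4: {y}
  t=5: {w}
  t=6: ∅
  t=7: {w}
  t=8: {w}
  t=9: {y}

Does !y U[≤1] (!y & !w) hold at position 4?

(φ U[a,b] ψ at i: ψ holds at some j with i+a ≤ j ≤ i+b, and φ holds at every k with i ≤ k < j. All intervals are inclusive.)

Need some j in [4,5] with (!y & !w), and !y at every k in [4,j-1].
  j=4: (!y & !w) false.
  j=5: (!y & !w) false.
No j in the window works → until fails.

No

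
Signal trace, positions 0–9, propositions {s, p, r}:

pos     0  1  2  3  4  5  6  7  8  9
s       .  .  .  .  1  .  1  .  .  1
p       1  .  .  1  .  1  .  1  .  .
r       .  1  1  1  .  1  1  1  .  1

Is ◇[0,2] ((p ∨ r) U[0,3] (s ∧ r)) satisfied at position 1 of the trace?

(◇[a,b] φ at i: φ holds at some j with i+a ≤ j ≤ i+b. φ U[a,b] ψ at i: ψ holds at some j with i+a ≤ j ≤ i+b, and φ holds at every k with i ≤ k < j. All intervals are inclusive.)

No

Check ((p ∨ r) U[0,3] (s ∧ r)) at each j in [1,3]:
  j=1: fails
  j=2: fails
  j=3: fails
No position in the window satisfies it → formula fails.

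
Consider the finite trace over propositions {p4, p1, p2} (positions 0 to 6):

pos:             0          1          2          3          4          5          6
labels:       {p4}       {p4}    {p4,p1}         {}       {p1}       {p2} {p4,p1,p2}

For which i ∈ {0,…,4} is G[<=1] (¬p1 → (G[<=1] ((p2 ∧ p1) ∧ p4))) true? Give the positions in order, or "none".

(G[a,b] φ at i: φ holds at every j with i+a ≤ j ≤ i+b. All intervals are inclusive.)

Evaluate at each i in [0,4]:
  i=0: ✗ (fails at j=0)
  i=1: ✗ (fails at j=1)
  i=2: ✗ (fails at j=3)
  i=3: ✗ (fails at j=3)
  i=4: ✗ (fails at j=5)

none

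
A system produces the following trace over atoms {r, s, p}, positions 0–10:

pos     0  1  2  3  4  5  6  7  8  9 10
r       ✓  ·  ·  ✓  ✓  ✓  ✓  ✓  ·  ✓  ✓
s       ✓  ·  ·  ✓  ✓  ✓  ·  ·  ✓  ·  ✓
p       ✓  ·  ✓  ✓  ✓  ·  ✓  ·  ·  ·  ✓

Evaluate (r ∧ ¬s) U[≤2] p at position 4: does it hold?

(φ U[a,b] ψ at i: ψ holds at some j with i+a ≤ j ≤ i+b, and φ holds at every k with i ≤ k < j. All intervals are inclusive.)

True

Need some j in [4,6] with p, and (r ∧ ¬s) at every k in [4,j-1].
  j=4: p holds; no prefix to check → satisfied.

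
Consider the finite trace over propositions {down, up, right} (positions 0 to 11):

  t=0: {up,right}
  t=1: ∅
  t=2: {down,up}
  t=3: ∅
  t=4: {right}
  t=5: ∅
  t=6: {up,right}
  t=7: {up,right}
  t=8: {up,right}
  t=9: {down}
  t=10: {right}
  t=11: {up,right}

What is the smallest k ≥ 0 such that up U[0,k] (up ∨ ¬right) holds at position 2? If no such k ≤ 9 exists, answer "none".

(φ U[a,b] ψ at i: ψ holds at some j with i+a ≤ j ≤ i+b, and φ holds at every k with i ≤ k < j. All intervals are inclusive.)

0

Need earliest j ≥ 2 with (up ∨ ¬right), and up at every k in [2,j-1].
  j=2: rhs holds (empty prefix). k = 0.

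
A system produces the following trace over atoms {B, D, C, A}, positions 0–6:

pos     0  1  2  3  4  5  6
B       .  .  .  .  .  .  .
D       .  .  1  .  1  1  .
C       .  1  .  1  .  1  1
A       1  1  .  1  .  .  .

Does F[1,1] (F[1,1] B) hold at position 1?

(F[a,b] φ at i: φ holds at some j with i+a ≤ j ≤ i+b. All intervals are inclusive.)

Check F[1,1] B at each j in [2,2]:
  j=2: fails (none in [3,3])
No position in the window satisfies it → formula fails.

Does not hold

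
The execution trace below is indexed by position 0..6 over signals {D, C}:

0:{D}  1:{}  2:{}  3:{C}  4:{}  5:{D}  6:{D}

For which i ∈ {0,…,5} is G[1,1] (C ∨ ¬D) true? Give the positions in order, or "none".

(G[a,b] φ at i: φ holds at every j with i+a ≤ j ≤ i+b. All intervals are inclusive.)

Evaluate at each i in [0,5]:
  i=0: ✓ (all of [1,1])
  i=1: ✓ (all of [2,2])
  i=2: ✓ (all of [3,3])
  i=3: ✓ (all of [4,4])
  i=4: ✗ (fails at j=5)
  i=5: ✗ (fails at j=6)

0, 1, 2, 3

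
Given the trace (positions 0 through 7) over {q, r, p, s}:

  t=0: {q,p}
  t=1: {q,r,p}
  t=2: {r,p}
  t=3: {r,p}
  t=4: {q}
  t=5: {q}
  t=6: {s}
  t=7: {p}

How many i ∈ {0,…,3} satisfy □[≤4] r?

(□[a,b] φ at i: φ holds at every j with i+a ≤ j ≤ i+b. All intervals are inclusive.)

0

Evaluate at each i in [0,3]:
  i=0: ✗ (fails at j=0)
  i=1: ✗ (fails at j=4)
  i=2: ✗ (fails at j=4)
  i=3: ✗ (fails at j=4)
Positions where it holds: {} → 0.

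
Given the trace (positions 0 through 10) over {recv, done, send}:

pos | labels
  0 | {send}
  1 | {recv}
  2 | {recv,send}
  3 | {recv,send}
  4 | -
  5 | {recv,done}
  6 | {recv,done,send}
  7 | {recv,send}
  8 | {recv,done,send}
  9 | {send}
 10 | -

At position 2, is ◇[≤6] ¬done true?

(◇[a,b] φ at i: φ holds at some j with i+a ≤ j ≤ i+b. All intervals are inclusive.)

True

Check ¬done at each j in [2,8]:
  j=2: true
  j=3: true
  j=4: true
  j=5: false
  j=6: false
  j=7: true
  j=8: false
Found at j=2 → formula holds.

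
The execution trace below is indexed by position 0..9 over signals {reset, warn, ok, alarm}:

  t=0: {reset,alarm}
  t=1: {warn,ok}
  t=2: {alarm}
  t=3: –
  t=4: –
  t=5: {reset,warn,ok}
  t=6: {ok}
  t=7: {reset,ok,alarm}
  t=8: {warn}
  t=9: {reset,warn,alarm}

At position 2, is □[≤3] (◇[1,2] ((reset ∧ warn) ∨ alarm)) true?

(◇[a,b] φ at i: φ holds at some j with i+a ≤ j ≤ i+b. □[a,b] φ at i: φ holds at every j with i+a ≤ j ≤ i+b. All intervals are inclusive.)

Check ◇[1,2] ((reset ∧ warn) ∨ alarm) at every j in [2,5]:
  j=2: fails (none in [3,4])
  j=3: holds (witness at 5)
  j=4: holds (witness at 5)
  j=5: holds (witness at 7)
Fails at j=2 → formula fails.

No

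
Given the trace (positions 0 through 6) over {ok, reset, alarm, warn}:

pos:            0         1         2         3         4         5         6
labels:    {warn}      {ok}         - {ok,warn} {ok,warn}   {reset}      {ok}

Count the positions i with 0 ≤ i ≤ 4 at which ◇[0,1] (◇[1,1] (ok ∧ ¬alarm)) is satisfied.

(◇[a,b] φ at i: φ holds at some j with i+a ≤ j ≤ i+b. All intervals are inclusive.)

5

Evaluate at each i in [0,4]:
  i=0: ✓ (witness j=0)
  i=1: ✓ (witness j=2)
  i=2: ✓ (witness j=2)
  i=3: ✓ (witness j=3)
  i=4: ✓ (witness j=5)
Positions where it holds: {0, 1, 2, 3, 4} → 5.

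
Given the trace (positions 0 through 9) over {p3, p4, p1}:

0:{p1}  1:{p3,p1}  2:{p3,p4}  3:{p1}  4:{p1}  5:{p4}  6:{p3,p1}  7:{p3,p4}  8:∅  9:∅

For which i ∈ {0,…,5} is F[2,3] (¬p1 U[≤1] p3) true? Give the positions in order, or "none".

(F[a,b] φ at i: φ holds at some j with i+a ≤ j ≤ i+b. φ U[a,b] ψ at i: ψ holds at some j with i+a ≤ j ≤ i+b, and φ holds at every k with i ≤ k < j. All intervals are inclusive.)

0, 2, 3, 4, 5

Evaluate at each i in [0,5]:
  i=0: ✓ (witness j=2)
  i=1: ✗ (none in [3,4])
  i=2: ✓ (witness j=5)
  i=3: ✓ (witness j=5)
  i=4: ✓ (witness j=6)
  i=5: ✓ (witness j=7)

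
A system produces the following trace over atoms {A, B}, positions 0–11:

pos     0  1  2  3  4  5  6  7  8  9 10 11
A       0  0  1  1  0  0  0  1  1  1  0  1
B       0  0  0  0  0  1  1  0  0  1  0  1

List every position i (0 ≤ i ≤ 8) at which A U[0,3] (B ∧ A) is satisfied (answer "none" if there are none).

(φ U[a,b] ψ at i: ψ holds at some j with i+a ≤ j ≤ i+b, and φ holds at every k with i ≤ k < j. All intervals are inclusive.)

Evaluate at each i in [0,8]:
  i=0: ✗ (no rhs in [0,3])
  i=1: ✗ (no rhs in [1,4])
  i=2: ✗ (no rhs in [2,5])
  i=3: ✗ (no rhs in [3,6])
  i=4: ✗ (no rhs in [4,7])
  i=5: ✗ (no rhs in [5,8])
  i=6: ✗ (lhs fails at k=6 before rhs at j=9)
  i=7: ✓ (rhs at j=9; lhs holds on [7,8])
  i=8: ✓ (rhs at j=9; lhs holds on [8,8])

7, 8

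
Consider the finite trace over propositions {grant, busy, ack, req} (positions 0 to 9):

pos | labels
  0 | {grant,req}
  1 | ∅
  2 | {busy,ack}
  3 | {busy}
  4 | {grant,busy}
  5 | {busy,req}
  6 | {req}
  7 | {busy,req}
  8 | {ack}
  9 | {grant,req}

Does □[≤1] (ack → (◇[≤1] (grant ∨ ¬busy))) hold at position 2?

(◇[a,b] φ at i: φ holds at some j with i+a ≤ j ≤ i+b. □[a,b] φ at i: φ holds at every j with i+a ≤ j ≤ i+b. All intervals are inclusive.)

Does not hold

Check (ack → (◇[≤1] (grant ∨ ¬busy))) at every j in [2,3]:
  j=2: antecedent true; consequent fails (none in [2,3]) → ✗
  j=3: antecedent false → ✓
Fails at j=2 → formula fails.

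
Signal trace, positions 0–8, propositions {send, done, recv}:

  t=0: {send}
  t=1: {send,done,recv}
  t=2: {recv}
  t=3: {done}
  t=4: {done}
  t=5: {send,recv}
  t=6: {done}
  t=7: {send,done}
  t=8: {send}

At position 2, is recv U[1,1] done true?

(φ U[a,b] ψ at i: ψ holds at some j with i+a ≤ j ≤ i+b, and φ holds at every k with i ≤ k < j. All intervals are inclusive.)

Holds

Need some j in [3,3] with done, and recv at every k in [2,j-1].
  j=3: done holds; recv holds at every k in [2,2] → satisfied.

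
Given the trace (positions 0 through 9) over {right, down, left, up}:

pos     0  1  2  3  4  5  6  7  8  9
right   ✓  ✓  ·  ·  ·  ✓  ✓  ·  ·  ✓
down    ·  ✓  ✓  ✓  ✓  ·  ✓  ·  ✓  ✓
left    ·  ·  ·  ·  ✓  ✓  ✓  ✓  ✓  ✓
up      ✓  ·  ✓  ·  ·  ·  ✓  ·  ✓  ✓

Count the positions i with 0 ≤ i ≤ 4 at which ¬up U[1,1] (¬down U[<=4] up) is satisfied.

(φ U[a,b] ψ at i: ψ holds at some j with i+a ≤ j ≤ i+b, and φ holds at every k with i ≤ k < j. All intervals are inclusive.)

Evaluate at each i in [0,4]:
  i=0: ✗ (no rhs in [1,1])
  i=1: ✓ (rhs at j=2; lhs holds on [1,1])
  i=2: ✗ (no rhs in [3,3])
  i=3: ✗ (no rhs in [4,4])
  i=4: ✓ (rhs at j=5; lhs holds on [4,4])
Positions where it holds: {1, 4} → 2.

2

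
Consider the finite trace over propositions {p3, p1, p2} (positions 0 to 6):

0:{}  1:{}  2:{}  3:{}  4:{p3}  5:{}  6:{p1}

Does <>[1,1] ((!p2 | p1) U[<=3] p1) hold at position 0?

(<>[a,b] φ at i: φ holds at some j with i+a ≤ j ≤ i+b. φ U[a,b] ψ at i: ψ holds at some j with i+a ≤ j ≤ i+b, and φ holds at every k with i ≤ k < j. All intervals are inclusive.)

Check ((!p2 | p1) U[<=3] p1) at each j in [1,1]:
  j=1: fails
No position in the window satisfies it → formula fails.

False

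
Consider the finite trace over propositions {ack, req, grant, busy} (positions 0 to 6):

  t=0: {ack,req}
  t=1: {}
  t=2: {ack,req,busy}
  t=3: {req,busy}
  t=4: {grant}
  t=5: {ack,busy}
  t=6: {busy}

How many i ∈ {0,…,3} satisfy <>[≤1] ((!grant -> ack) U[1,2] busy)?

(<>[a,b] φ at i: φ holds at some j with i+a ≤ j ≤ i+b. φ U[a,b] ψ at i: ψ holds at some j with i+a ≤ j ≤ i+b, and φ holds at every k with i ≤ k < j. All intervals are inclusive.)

Evaluate at each i in [0,3]:
  i=0: ✗ (none in [0,1])
  i=1: ✓ (witness j=2)
  i=2: ✓ (witness j=2)
  i=3: ✓ (witness j=4)
Positions where it holds: {1, 2, 3} → 3.

3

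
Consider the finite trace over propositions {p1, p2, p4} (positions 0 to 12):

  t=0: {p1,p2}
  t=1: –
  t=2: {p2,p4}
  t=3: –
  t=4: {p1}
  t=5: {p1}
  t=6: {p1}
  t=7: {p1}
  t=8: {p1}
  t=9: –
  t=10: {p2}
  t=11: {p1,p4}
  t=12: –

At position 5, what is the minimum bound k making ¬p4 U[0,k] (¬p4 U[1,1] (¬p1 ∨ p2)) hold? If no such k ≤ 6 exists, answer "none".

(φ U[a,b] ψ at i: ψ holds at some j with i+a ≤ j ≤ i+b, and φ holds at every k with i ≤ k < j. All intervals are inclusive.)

3

Need earliest j ≥ 5 with (¬p4 U[1,1] (¬p1 ∨ p2)), and ¬p4 at every k in [5,j-1].
  j=5: rhs fails.
  j=6: rhs fails.
  j=7: rhs fails.
  j=8: rhs holds; lhs holds on [5,7]. k = 3.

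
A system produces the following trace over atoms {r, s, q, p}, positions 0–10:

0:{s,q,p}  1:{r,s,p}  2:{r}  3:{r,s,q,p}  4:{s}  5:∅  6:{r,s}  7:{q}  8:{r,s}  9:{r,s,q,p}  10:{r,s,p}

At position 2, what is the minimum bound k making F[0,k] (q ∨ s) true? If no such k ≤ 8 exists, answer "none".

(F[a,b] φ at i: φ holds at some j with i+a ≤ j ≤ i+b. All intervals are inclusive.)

Scan j = 2,3,… for (q ∨ s):
  j=2: fails
  j=3: holds
First hit at j=3, so smallest k = 3-2 = 1.

1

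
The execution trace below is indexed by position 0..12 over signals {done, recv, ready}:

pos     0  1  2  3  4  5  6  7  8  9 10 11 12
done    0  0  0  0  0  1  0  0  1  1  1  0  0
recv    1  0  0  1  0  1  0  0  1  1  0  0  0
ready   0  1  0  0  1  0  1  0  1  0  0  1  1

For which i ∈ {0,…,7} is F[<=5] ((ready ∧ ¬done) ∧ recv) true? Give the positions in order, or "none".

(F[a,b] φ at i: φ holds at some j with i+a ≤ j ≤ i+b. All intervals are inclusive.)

Evaluate at each i in [0,7]:
  i=0: ✗ (none in [0,5])
  i=1: ✗ (none in [1,6])
  i=2: ✗ (none in [2,7])
  i=3: ✗ (none in [3,8])
  i=4: ✗ (none in [4,9])
  i=5: ✗ (none in [5,10])
  i=6: ✗ (none in [6,11])
  i=7: ✗ (none in [7,12])

none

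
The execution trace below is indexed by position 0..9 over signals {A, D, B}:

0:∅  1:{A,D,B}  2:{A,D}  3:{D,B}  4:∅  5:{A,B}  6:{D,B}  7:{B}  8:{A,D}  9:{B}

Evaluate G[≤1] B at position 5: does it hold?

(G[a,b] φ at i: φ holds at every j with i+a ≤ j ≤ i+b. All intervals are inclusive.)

True

Check B at every j in [5,6]:
  j=5: true
  j=6: true
All positions satisfy it → formula holds.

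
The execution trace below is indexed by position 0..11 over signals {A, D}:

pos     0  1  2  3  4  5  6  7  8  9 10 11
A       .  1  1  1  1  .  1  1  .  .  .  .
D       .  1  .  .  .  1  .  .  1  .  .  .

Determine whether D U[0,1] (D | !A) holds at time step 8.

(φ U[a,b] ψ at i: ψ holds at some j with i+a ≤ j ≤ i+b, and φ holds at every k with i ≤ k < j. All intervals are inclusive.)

Need some j in [8,9] with (D | !A), and D at every k in [8,j-1].
  j=8: (D | !A) holds; no prefix to check → satisfied.

Yes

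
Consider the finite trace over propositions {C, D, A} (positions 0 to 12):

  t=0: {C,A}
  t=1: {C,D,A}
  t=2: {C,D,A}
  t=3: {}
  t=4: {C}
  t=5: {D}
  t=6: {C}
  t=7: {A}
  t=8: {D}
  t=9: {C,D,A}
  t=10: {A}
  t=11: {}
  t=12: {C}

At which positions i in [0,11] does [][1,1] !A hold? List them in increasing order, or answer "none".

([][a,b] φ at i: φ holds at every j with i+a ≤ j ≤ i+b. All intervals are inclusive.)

Evaluate at each i in [0,11]:
  i=0: ✗ (fails at j=1)
  i=1: ✗ (fails at j=2)
  i=2: ✓ (all of [3,3])
  i=3: ✓ (all of [4,4])
  i=4: ✓ (all of [5,5])
  i=5: ✓ (all of [6,6])
  i=6: ✗ (fails at j=7)
  i=7: ✓ (all of [8,8])
  i=8: ✗ (fails at j=9)
  i=9: ✗ (fails at j=10)
  i=10: ✓ (all of [11,11])
  i=11: ✓ (all of [12,12])

2, 3, 4, 5, 7, 10, 11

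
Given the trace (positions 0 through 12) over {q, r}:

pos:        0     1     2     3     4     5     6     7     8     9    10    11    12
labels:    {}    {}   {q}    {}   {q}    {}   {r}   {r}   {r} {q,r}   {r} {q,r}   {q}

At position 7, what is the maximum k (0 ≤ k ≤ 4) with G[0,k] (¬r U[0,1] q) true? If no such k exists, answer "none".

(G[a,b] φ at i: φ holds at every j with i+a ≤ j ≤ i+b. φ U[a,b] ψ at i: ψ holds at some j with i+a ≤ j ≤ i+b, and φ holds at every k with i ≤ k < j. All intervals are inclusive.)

(¬r U[0,1] q) must hold from j=7 onward; find where it first fails.
  j=7: fails → no k works.

none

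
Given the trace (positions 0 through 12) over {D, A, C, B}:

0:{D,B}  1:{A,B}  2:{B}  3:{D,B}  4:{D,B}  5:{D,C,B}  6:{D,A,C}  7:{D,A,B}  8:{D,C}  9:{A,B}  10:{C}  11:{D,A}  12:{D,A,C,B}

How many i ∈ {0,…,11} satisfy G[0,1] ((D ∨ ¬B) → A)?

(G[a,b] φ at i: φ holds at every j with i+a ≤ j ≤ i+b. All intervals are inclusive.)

3

Evaluate at each i in [0,11]:
  i=0: ✗ (fails at j=0)
  i=1: ✓ (all of [1,2])
  i=2: ✗ (fails at j=3)
  i=3: ✗ (fails at j=3)
  i=4: ✗ (fails at j=4)
  i=5: ✗ (fails at j=5)
  i=6: ✓ (all of [6,7])
  i=7: ✗ (fails at j=8)
  i=8: ✗ (fails at j=8)
  i=9: ✗ (fails at j=10)
  i=10: ✗ (fails at j=10)
  i=11: ✓ (all of [11,12])
Positions where it holds: {1, 6, 11} → 3.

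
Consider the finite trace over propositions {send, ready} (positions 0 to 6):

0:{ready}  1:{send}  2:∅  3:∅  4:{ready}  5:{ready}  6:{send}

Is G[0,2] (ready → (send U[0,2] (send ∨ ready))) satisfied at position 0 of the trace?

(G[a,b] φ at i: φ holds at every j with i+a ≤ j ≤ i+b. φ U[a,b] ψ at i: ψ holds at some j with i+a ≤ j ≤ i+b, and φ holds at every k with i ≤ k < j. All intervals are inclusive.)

Check (ready → (send U[0,2] (send ∨ ready))) at every j in [0,2]:
  j=0: antecedent true; consequent holds → ✓
  j=1: antecedent false → ✓
  j=2: antecedent false → ✓
All positions satisfy it → formula holds.

Holds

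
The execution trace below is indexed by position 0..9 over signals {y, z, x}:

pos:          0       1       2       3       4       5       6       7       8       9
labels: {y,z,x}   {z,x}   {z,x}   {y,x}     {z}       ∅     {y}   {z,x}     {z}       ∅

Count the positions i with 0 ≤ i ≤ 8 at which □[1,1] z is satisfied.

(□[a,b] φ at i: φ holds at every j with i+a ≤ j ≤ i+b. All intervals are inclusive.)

5

Evaluate at each i in [0,8]:
  i=0: ✓ (all of [1,1])
  i=1: ✓ (all of [2,2])
  i=2: ✗ (fails at j=3)
  i=3: ✓ (all of [4,4])
  i=4: ✗ (fails at j=5)
  i=5: ✗ (fails at j=6)
  i=6: ✓ (all of [7,7])
  i=7: ✓ (all of [8,8])
  i=8: ✗ (fails at j=9)
Positions where it holds: {0, 1, 3, 6, 7} → 5.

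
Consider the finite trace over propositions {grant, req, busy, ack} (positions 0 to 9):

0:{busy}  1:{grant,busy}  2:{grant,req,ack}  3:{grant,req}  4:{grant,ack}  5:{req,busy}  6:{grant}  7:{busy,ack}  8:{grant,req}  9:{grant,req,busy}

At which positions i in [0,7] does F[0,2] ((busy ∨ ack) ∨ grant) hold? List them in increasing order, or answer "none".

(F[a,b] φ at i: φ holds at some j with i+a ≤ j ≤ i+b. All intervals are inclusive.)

Evaluate at each i in [0,7]:
  i=0: ✓ (witness j=0)
  i=1: ✓ (witness j=1)
  i=2: ✓ (witness j=2)
  i=3: ✓ (witness j=3)
  i=4: ✓ (witness j=4)
  i=5: ✓ (witness j=5)
  i=6: ✓ (witness j=6)
  i=7: ✓ (witness j=7)

0, 1, 2, 3, 4, 5, 6, 7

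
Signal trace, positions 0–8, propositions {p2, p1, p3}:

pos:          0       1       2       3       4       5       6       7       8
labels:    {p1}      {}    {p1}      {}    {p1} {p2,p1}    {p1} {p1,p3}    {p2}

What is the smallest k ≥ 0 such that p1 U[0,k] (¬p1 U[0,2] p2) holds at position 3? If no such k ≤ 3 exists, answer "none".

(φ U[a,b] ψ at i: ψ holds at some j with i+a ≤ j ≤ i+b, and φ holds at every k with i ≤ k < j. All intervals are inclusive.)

none

Need earliest j ≥ 3 with (¬p1 U[0,2] p2), and p1 at every k in [3,j-1].
  j=3: rhs fails.
  j=4: rhs fails.
  j=5: rhs holds but lhs fails at k=3.
  j=6: rhs fails.
No witness within the range → none.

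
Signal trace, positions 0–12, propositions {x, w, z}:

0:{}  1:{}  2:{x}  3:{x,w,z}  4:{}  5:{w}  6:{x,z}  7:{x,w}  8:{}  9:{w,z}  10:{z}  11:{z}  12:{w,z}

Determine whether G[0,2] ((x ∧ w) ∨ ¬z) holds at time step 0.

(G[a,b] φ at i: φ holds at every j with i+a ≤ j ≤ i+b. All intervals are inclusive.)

Check ((x ∧ w) ∨ ¬z) at every j in [0,2]:
  j=0: true
  j=1: true
  j=2: true
All positions satisfy it → formula holds.

Holds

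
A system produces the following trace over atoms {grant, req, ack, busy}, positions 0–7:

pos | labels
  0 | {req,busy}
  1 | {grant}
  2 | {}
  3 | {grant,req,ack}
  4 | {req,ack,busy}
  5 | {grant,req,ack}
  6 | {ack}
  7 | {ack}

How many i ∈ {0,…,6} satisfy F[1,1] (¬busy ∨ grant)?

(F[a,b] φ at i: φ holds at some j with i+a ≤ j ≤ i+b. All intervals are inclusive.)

Evaluate at each i in [0,6]:
  i=0: ✓ (witness j=1)
  i=1: ✓ (witness j=2)
  i=2: ✓ (witness j=3)
  i=3: ✗ (none in [4,4])
  i=4: ✓ (witness j=5)
  i=5: ✓ (witness j=6)
  i=6: ✓ (witness j=7)
Positions where it holds: {0, 1, 2, 4, 5, 6} → 6.

6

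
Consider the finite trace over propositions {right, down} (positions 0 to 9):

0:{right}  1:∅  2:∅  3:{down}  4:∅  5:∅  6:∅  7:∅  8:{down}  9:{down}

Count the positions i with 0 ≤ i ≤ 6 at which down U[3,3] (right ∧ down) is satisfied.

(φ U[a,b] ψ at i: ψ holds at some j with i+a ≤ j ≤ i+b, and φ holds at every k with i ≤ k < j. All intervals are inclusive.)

Evaluate at each i in [0,6]:
  i=0: ✗ (no rhs in [3,3])
  i=1: ✗ (no rhs in [4,4])
  i=2: ✗ (no rhs in [5,5])
  i=3: ✗ (no rhs in [6,6])
  i=4: ✗ (no rhs in [7,7])
  i=5: ✗ (no rhs in [8,8])
  i=6: ✗ (no rhs in [9,9])
Positions where it holds: {} → 0.

0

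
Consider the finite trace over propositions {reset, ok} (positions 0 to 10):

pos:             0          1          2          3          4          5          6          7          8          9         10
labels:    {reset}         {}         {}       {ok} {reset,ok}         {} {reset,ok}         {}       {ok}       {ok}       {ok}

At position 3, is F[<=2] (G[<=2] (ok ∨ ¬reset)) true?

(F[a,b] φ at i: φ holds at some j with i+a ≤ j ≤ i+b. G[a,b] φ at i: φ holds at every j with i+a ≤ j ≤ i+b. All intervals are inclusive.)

Yes

Check G[<=2] (ok ∨ ¬reset) at each j in [3,5]:
  j=3: holds on [3,5]
  j=4: holds on [4,6]
  j=5: holds on [5,7]
Found at j=3 → formula holds.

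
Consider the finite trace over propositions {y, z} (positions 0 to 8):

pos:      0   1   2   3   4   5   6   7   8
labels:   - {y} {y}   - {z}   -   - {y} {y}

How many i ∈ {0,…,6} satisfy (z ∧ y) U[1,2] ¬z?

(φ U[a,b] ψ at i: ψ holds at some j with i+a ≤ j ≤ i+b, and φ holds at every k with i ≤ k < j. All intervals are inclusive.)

0

Evaluate at each i in [0,6]:
  i=0: ✗ (lhs fails at k=0 before rhs at j=1)
  i=1: ✗ (lhs fails at k=1 before rhs at j=2)
  i=2: ✗ (lhs fails at k=2 before rhs at j=3)
  i=3: ✗ (lhs fails at k=3 before rhs at j=5)
  i=4: ✗ (lhs fails at k=4 before rhs at j=5)
  i=5: ✗ (lhs fails at k=5 before rhs at j=6)
  i=6: ✗ (lhs fails at k=6 before rhs at j=7)
Positions where it holds: {} → 0.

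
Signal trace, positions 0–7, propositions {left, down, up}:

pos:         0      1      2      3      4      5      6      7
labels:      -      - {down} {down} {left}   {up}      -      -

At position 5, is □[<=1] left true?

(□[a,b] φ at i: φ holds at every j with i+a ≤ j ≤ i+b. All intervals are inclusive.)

Check left at every j in [5,6]:
  j=5: false
  j=6: false
Fails at j=5 → formula fails.

Does not hold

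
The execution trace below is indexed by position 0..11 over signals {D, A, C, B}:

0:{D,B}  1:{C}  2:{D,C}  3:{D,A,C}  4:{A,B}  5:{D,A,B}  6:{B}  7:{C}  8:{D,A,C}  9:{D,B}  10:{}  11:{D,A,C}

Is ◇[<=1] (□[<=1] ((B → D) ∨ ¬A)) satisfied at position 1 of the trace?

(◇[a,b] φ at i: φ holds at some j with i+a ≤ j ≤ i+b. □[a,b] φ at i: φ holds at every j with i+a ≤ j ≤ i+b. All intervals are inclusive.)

Holds

Check □[<=1] ((B → D) ∨ ¬A) at each j in [1,2]:
  j=1: holds on [1,2]
  j=2: holds on [2,3]
Found at j=1 → formula holds.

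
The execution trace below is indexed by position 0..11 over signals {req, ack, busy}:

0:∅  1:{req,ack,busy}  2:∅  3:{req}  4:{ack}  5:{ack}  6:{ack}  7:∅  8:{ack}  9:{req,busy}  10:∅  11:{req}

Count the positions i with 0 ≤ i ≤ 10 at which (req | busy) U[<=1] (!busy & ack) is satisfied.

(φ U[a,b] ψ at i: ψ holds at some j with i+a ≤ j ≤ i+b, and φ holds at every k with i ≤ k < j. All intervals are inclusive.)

Evaluate at each i in [0,10]:
  i=0: ✗ (no rhs in [0,1])
  i=1: ✗ (no rhs in [1,2])
  i=2: ✗ (no rhs in [2,3])
  i=3: ✓ (rhs at j=4; lhs holds on [3,3])
  i=4: ✓ (rhs at j=4)
  i=5: ✓ (rhs at j=5)
  i=6: ✓ (rhs at j=6)
  i=7: ✗ (lhs fails at k=7 before rhs at j=8)
  i=8: ✓ (rhs at j=8)
  i=9: ✗ (no rhs in [9,10])
  i=10: ✗ (no rhs in [10,11])
Positions where it holds: {3, 4, 5, 6, 8} → 5.

5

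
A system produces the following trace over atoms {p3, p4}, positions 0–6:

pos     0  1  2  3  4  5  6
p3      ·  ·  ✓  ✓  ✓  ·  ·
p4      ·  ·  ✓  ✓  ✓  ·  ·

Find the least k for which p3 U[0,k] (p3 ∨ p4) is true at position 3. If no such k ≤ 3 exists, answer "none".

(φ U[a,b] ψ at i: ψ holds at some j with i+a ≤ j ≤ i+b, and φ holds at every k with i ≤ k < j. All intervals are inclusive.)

Need earliest j ≥ 3 with (p3 ∨ p4), and p3 at every k in [3,j-1].
  j=3: rhs holds (empty prefix). k = 0.

0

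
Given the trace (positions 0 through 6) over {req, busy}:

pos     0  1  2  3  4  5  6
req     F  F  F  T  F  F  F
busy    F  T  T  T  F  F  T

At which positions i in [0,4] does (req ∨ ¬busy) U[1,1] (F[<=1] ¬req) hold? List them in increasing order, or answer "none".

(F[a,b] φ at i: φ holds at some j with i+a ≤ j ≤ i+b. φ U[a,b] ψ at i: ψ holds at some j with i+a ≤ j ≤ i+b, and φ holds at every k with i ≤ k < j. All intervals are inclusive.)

0, 3, 4

Evaluate at each i in [0,4]:
  i=0: ✓ (rhs at j=1; lhs holds on [0,0])
  i=1: ✗ (lhs fails at k=1 before rhs at j=2)
  i=2: ✗ (lhs fails at k=2 before rhs at j=3)
  i=3: ✓ (rhs at j=4; lhs holds on [3,3])
  i=4: ✓ (rhs at j=5; lhs holds on [4,4])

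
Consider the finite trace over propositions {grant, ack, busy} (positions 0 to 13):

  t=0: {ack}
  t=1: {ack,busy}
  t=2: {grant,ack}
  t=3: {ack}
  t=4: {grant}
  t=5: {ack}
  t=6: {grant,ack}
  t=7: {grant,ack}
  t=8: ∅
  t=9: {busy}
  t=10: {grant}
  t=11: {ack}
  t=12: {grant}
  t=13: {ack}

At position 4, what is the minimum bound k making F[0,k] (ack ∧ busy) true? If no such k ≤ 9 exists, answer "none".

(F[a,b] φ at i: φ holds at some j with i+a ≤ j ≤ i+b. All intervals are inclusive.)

none

Scan j = 4,5,… for (ack ∧ busy):
  j=4: fails
  j=5: fails
  j=6: fails
  j=7: fails
  j=8: fails
  j=9: fails
  j=10: fails
  j=11: fails
  j=12: fails
  j=13: fails
No j in [4,13] satisfies it → none.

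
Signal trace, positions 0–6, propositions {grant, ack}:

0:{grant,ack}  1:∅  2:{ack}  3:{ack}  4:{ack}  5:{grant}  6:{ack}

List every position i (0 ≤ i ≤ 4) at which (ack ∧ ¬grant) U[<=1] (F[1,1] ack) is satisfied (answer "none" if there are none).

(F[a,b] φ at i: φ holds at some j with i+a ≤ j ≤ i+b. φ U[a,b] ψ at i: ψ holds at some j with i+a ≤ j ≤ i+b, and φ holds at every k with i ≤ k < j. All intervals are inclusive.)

1, 2, 3, 4

Evaluate at each i in [0,4]:
  i=0: ✗ (lhs fails at k=0 before rhs at j=1)
  i=1: ✓ (rhs at j=1)
  i=2: ✓ (rhs at j=2)
  i=3: ✓ (rhs at j=3)
  i=4: ✓ (rhs at j=5; lhs holds on [4,4])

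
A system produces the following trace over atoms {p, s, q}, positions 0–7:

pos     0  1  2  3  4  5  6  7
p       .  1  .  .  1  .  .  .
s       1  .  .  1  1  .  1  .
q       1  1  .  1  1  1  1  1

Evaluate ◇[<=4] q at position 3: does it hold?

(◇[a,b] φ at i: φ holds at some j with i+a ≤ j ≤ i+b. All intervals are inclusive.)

Check q at each j in [3,7]:
  j=3: true
  j=4: true
  j=5: true
  j=6: true
  j=7: true
Found at j=3 → formula holds.

True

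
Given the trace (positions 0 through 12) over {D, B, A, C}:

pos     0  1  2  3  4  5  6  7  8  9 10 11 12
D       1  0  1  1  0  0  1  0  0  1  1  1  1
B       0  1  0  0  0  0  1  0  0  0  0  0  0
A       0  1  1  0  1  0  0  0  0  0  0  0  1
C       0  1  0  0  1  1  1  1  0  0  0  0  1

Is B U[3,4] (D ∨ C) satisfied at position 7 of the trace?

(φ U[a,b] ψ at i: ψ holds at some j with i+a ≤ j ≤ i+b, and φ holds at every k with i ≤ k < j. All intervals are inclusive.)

False

Need some j in [10,11] with (D ∨ C), and B at every k in [7,j-1].
  j=10: (D ∨ C) holds, but B fails at k=7 → not this j.
  j=11: (D ∨ C) holds, but B fails at k=7 → not this j.
No j in the window works → until fails.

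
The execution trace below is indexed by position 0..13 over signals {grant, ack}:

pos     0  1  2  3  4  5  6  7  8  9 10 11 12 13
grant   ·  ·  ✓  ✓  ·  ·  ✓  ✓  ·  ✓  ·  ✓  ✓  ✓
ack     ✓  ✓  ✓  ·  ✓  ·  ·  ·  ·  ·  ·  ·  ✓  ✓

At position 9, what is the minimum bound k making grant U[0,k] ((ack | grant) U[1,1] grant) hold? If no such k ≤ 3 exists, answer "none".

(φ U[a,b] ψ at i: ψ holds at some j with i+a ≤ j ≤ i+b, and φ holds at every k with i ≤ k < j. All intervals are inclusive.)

none

Need earliest j ≥ 9 with ((ack | grant) U[1,1] grant), and grant at every k in [9,j-1].
  j=9: rhs fails.
  j=10: rhs fails.
  j=11: rhs holds but lhs fails at k=10.
  j=12: rhs holds but lhs fails at k=10.
No witness within the range → none.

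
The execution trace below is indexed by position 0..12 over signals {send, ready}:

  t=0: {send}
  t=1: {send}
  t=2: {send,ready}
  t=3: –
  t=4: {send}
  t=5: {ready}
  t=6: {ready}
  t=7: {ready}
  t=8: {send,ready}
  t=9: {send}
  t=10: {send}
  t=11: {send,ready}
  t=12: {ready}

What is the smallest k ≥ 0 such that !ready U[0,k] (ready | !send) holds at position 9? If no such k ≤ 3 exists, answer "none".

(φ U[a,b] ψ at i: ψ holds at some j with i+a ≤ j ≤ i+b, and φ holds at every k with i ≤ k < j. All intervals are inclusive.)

Need earliest j ≥ 9 with (ready | !send), and !ready at every k in [9,j-1].
  j=9: rhs fails.
  j=10: rhs fails.
  j=11: rhs holds; lhs holds on [9,10]. k = 2.

2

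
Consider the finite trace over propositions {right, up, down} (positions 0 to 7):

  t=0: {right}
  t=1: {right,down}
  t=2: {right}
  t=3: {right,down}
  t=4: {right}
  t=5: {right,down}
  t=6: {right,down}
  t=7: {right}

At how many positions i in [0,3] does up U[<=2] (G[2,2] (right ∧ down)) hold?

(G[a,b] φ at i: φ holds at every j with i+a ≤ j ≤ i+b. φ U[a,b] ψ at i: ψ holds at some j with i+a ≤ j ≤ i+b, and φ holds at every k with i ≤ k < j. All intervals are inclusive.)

2

Evaluate at each i in [0,3]:
  i=0: ✗ (lhs fails at k=0 before rhs at j=1)
  i=1: ✓ (rhs at j=1)
  i=2: ✗ (lhs fails at k=2 before rhs at j=3)
  i=3: ✓ (rhs at j=3)
Positions where it holds: {1, 3} → 2.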